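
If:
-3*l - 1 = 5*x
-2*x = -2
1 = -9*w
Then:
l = -2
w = -1/9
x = 1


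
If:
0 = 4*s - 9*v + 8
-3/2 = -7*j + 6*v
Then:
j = 6*v/7 + 3/14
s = 9*v/4 - 2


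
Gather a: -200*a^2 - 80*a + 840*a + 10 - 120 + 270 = -200*a^2 + 760*a + 160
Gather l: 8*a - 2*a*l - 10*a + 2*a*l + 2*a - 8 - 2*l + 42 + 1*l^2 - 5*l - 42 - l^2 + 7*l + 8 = 0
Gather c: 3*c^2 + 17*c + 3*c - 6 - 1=3*c^2 + 20*c - 7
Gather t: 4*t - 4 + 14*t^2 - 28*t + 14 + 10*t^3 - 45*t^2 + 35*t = 10*t^3 - 31*t^2 + 11*t + 10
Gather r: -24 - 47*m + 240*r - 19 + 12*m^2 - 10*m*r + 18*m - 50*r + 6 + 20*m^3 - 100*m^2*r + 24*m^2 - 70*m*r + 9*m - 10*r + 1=20*m^3 + 36*m^2 - 20*m + r*(-100*m^2 - 80*m + 180) - 36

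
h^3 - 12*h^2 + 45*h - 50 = (h - 5)^2*(h - 2)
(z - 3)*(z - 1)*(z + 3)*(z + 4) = z^4 + 3*z^3 - 13*z^2 - 27*z + 36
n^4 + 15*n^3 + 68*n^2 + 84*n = n*(n + 2)*(n + 6)*(n + 7)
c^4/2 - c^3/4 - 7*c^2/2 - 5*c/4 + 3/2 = (c/2 + 1)*(c - 3)*(c - 1/2)*(c + 1)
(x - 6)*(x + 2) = x^2 - 4*x - 12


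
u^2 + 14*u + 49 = (u + 7)^2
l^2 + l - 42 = (l - 6)*(l + 7)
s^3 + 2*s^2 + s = s*(s + 1)^2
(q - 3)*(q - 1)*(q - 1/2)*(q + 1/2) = q^4 - 4*q^3 + 11*q^2/4 + q - 3/4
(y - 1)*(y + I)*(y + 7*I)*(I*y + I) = I*y^4 - 8*y^3 - 8*I*y^2 + 8*y + 7*I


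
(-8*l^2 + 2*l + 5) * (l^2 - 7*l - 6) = -8*l^4 + 58*l^3 + 39*l^2 - 47*l - 30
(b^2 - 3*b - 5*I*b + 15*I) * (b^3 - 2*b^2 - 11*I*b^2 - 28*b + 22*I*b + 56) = b^5 - 5*b^4 - 16*I*b^4 - 77*b^3 + 80*I*b^3 + 415*b^2 + 44*I*b^2 - 498*b - 700*I*b + 840*I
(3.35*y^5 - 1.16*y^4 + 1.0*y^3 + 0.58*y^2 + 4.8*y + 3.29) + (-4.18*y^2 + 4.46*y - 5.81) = 3.35*y^5 - 1.16*y^4 + 1.0*y^3 - 3.6*y^2 + 9.26*y - 2.52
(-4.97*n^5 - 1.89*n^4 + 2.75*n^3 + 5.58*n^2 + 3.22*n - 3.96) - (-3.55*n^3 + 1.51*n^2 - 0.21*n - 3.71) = -4.97*n^5 - 1.89*n^4 + 6.3*n^3 + 4.07*n^2 + 3.43*n - 0.25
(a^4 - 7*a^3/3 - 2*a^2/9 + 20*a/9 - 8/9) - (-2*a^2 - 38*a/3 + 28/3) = a^4 - 7*a^3/3 + 16*a^2/9 + 134*a/9 - 92/9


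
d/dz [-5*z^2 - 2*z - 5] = -10*z - 2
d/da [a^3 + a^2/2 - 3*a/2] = 3*a^2 + a - 3/2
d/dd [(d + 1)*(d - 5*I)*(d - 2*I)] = 3*d^2 + d*(2 - 14*I) - 10 - 7*I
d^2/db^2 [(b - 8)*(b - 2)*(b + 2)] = 6*b - 16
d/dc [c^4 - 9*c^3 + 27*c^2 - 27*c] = 4*c^3 - 27*c^2 + 54*c - 27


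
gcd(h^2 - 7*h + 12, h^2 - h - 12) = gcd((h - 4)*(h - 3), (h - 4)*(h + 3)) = h - 4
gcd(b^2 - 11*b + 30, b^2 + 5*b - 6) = 1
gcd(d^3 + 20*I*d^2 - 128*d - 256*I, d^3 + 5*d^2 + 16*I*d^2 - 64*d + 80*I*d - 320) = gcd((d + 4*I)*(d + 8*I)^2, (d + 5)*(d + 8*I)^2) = d^2 + 16*I*d - 64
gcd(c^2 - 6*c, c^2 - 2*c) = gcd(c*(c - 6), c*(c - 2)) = c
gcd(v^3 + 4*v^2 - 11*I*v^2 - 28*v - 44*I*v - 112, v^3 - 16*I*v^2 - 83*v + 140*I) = v^2 - 11*I*v - 28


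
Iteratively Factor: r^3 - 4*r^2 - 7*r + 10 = (r - 1)*(r^2 - 3*r - 10) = (r - 5)*(r - 1)*(r + 2)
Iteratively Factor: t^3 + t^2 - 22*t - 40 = (t + 2)*(t^2 - t - 20) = (t + 2)*(t + 4)*(t - 5)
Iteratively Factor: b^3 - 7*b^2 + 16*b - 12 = (b - 2)*(b^2 - 5*b + 6) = (b - 2)^2*(b - 3)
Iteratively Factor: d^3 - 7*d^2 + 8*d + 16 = (d - 4)*(d^2 - 3*d - 4) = (d - 4)*(d + 1)*(d - 4)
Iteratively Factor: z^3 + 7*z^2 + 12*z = (z + 4)*(z^2 + 3*z) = (z + 3)*(z + 4)*(z)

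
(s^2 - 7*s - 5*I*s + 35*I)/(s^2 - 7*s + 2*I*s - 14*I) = (s - 5*I)/(s + 2*I)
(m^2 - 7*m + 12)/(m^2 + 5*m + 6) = (m^2 - 7*m + 12)/(m^2 + 5*m + 6)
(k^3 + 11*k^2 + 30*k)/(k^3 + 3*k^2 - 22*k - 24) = k*(k + 5)/(k^2 - 3*k - 4)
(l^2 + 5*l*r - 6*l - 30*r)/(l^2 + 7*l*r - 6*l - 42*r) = (l + 5*r)/(l + 7*r)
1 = 1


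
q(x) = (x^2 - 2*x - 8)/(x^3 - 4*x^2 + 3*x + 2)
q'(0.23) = 1.17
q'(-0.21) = 23.81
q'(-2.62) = 0.07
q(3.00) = -2.50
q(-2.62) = -0.08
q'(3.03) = 8.30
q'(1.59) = -38.54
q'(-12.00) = 0.00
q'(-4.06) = 0.00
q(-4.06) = -0.12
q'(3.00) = 9.50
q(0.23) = -3.38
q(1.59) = -12.77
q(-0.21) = -6.36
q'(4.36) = 0.19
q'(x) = (2*x - 2)/(x^3 - 4*x^2 + 3*x + 2) + (-3*x^2 + 8*x - 3)*(x^2 - 2*x - 8)/(x^3 - 4*x^2 + 3*x + 2)^2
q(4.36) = 0.10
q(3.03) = -2.23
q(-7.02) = -0.10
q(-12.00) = -0.07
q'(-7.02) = -0.01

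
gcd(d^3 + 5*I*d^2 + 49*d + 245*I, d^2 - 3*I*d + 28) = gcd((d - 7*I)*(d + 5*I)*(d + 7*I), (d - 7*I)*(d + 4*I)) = d - 7*I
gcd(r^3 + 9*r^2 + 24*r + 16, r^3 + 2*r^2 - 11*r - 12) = r^2 + 5*r + 4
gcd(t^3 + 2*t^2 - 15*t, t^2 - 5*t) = t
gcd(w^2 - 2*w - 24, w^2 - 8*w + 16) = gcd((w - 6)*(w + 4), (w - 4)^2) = 1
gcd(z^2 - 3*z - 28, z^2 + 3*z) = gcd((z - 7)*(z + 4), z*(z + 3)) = 1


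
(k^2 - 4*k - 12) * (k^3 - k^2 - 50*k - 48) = k^5 - 5*k^4 - 58*k^3 + 164*k^2 + 792*k + 576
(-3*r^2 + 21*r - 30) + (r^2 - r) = -2*r^2 + 20*r - 30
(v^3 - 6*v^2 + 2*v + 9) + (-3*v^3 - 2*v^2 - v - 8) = -2*v^3 - 8*v^2 + v + 1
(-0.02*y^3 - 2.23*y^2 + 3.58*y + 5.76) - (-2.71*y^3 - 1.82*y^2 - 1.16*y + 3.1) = 2.69*y^3 - 0.41*y^2 + 4.74*y + 2.66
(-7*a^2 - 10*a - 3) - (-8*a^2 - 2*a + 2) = a^2 - 8*a - 5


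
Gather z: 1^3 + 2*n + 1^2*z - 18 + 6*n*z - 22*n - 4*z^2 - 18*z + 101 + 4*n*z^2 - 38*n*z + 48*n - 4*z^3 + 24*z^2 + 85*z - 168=28*n - 4*z^3 + z^2*(4*n + 20) + z*(68 - 32*n) - 84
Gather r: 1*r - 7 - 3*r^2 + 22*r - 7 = -3*r^2 + 23*r - 14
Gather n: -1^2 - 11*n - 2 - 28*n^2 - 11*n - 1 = -28*n^2 - 22*n - 4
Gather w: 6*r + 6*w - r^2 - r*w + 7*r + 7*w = -r^2 + 13*r + w*(13 - r)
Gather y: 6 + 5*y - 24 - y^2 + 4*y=-y^2 + 9*y - 18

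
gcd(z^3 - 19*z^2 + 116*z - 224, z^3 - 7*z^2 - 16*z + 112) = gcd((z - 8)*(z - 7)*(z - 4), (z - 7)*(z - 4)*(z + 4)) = z^2 - 11*z + 28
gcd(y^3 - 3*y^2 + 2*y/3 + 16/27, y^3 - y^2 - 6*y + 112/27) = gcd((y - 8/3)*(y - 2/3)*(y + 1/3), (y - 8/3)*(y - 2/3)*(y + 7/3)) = y^2 - 10*y/3 + 16/9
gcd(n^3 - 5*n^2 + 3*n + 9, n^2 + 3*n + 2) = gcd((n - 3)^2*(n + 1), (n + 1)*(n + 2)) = n + 1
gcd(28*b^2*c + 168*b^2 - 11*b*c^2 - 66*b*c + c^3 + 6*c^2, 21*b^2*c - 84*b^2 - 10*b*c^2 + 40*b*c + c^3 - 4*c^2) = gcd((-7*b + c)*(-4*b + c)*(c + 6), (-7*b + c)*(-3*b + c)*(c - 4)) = 7*b - c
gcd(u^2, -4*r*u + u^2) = u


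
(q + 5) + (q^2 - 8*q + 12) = q^2 - 7*q + 17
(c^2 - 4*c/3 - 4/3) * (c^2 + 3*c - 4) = c^4 + 5*c^3/3 - 28*c^2/3 + 4*c/3 + 16/3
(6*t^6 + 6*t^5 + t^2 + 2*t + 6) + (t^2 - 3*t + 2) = 6*t^6 + 6*t^5 + 2*t^2 - t + 8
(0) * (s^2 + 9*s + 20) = 0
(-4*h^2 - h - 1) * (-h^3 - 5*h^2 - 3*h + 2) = 4*h^5 + 21*h^4 + 18*h^3 + h - 2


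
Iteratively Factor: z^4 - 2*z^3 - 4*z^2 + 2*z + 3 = (z - 1)*(z^3 - z^2 - 5*z - 3) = (z - 1)*(z + 1)*(z^2 - 2*z - 3) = (z - 1)*(z + 1)^2*(z - 3)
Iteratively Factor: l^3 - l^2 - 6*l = (l + 2)*(l^2 - 3*l) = l*(l + 2)*(l - 3)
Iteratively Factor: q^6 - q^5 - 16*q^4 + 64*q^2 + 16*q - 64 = (q - 4)*(q^5 + 3*q^4 - 4*q^3 - 16*q^2 + 16) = (q - 4)*(q + 2)*(q^4 + q^3 - 6*q^2 - 4*q + 8) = (q - 4)*(q - 1)*(q + 2)*(q^3 + 2*q^2 - 4*q - 8) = (q - 4)*(q - 1)*(q + 2)^2*(q^2 - 4) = (q - 4)*(q - 1)*(q + 2)^3*(q - 2)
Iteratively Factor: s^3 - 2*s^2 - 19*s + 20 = (s - 5)*(s^2 + 3*s - 4) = (s - 5)*(s - 1)*(s + 4)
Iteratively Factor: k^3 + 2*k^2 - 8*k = (k - 2)*(k^2 + 4*k) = (k - 2)*(k + 4)*(k)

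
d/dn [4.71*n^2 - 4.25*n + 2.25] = 9.42*n - 4.25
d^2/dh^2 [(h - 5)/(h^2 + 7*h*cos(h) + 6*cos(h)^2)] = ((2*h - 10)*(7*h*sin(h) - 2*h + 6*sin(2*h) - 7*cos(h))^2 + (h^2 + 7*h*cos(h) + 6*cos(h)^2)*(14*h*sin(h) - 4*h + (h - 5)*(7*h*cos(h) - 24*sin(h)^2 + 14*sin(h) + 10) + 12*sin(2*h) - 14*cos(h)))/((h + cos(h))^3*(h + 6*cos(h))^3)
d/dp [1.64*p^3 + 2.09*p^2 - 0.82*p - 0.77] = 4.92*p^2 + 4.18*p - 0.82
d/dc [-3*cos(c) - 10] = 3*sin(c)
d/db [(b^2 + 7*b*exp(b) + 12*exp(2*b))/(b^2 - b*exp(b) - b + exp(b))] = ((b^2 + 7*b*exp(b) + 12*exp(2*b))*(b*exp(b) - 2*b + 1) + (b^2 - b*exp(b) - b + exp(b))*(7*b*exp(b) + 2*b + 24*exp(2*b) + 7*exp(b)))/(b^2 - b*exp(b) - b + exp(b))^2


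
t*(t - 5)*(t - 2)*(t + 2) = t^4 - 5*t^3 - 4*t^2 + 20*t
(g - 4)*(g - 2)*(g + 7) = g^3 + g^2 - 34*g + 56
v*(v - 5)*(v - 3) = v^3 - 8*v^2 + 15*v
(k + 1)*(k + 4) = k^2 + 5*k + 4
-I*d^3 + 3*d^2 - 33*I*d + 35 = (d - 5*I)*(d + 7*I)*(-I*d + 1)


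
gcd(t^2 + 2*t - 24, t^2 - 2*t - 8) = t - 4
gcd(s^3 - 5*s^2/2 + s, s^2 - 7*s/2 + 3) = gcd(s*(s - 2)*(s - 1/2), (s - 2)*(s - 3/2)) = s - 2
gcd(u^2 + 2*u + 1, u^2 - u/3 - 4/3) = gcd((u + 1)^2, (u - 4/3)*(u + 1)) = u + 1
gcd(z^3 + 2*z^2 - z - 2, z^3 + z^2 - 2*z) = z^2 + z - 2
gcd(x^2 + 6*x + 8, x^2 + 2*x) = x + 2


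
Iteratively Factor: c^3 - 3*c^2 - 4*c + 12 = (c - 2)*(c^2 - c - 6) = (c - 3)*(c - 2)*(c + 2)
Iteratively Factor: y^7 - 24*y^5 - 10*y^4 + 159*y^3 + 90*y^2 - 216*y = (y - 1)*(y^6 + y^5 - 23*y^4 - 33*y^3 + 126*y^2 + 216*y) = (y - 1)*(y + 2)*(y^5 - y^4 - 21*y^3 + 9*y^2 + 108*y) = (y - 1)*(y + 2)*(y + 3)*(y^4 - 4*y^3 - 9*y^2 + 36*y) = y*(y - 1)*(y + 2)*(y + 3)*(y^3 - 4*y^2 - 9*y + 36) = y*(y - 3)*(y - 1)*(y + 2)*(y + 3)*(y^2 - y - 12) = y*(y - 4)*(y - 3)*(y - 1)*(y + 2)*(y + 3)*(y + 3)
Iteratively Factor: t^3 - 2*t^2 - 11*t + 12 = (t - 1)*(t^2 - t - 12) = (t - 1)*(t + 3)*(t - 4)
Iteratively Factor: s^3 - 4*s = (s)*(s^2 - 4) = s*(s - 2)*(s + 2)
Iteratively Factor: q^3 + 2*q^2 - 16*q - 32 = (q + 4)*(q^2 - 2*q - 8) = (q + 2)*(q + 4)*(q - 4)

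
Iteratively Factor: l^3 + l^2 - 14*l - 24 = (l + 2)*(l^2 - l - 12) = (l - 4)*(l + 2)*(l + 3)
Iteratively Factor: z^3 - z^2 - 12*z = (z + 3)*(z^2 - 4*z) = z*(z + 3)*(z - 4)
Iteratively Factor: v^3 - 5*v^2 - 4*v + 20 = (v - 5)*(v^2 - 4) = (v - 5)*(v - 2)*(v + 2)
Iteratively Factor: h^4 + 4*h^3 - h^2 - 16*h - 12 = (h - 2)*(h^3 + 6*h^2 + 11*h + 6) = (h - 2)*(h + 1)*(h^2 + 5*h + 6) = (h - 2)*(h + 1)*(h + 2)*(h + 3)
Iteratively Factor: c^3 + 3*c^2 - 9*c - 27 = (c - 3)*(c^2 + 6*c + 9) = (c - 3)*(c + 3)*(c + 3)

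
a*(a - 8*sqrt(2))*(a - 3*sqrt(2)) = a^3 - 11*sqrt(2)*a^2 + 48*a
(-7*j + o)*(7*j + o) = -49*j^2 + o^2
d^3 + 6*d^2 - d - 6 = (d - 1)*(d + 1)*(d + 6)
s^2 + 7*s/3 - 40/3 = (s - 8/3)*(s + 5)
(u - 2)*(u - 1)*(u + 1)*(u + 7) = u^4 + 5*u^3 - 15*u^2 - 5*u + 14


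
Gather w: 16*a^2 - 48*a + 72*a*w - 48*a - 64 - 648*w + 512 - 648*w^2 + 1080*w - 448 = 16*a^2 - 96*a - 648*w^2 + w*(72*a + 432)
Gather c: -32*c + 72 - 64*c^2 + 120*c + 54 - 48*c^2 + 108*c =-112*c^2 + 196*c + 126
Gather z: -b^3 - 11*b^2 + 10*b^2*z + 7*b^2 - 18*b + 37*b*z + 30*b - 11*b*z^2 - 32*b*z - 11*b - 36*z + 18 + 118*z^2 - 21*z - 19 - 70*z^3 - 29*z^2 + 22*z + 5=-b^3 - 4*b^2 + b - 70*z^3 + z^2*(89 - 11*b) + z*(10*b^2 + 5*b - 35) + 4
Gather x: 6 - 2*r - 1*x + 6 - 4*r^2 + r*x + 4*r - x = -4*r^2 + 2*r + x*(r - 2) + 12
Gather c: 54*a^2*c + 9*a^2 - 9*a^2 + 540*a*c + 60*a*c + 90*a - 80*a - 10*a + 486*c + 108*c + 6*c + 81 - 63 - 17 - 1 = c*(54*a^2 + 600*a + 600)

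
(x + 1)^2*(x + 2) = x^3 + 4*x^2 + 5*x + 2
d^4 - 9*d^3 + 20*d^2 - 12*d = d*(d - 6)*(d - 2)*(d - 1)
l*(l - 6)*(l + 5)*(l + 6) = l^4 + 5*l^3 - 36*l^2 - 180*l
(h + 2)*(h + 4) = h^2 + 6*h + 8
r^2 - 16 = (r - 4)*(r + 4)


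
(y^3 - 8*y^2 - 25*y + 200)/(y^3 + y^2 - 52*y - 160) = (y - 5)/(y + 4)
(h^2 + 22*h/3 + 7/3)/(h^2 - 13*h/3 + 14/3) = (3*h^2 + 22*h + 7)/(3*h^2 - 13*h + 14)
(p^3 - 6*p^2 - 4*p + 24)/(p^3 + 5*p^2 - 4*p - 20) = (p - 6)/(p + 5)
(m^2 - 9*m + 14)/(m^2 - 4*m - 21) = (m - 2)/(m + 3)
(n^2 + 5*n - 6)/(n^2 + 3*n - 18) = (n - 1)/(n - 3)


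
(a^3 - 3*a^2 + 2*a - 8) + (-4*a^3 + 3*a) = -3*a^3 - 3*a^2 + 5*a - 8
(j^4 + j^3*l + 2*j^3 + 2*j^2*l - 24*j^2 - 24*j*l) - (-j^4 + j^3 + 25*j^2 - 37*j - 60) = 2*j^4 + j^3*l + j^3 + 2*j^2*l - 49*j^2 - 24*j*l + 37*j + 60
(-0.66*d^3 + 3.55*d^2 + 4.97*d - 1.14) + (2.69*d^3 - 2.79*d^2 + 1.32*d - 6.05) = 2.03*d^3 + 0.76*d^2 + 6.29*d - 7.19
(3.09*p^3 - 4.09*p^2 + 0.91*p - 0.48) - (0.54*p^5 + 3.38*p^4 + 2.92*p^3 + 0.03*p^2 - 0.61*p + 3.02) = -0.54*p^5 - 3.38*p^4 + 0.17*p^3 - 4.12*p^2 + 1.52*p - 3.5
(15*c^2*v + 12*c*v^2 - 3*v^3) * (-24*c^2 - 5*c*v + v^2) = -360*c^4*v - 363*c^3*v^2 + 27*c^2*v^3 + 27*c*v^4 - 3*v^5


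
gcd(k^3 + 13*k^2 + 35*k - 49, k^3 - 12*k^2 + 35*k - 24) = k - 1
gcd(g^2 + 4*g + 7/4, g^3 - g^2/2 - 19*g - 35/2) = g + 7/2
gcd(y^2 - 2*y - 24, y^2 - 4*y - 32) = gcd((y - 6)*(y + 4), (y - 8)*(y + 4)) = y + 4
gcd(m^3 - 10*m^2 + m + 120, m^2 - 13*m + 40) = m^2 - 13*m + 40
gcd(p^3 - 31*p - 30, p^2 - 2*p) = 1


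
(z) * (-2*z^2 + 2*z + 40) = -2*z^3 + 2*z^2 + 40*z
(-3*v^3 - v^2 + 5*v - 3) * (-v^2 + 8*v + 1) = 3*v^5 - 23*v^4 - 16*v^3 + 42*v^2 - 19*v - 3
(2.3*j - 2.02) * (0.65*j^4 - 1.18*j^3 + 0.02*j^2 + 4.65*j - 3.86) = 1.495*j^5 - 4.027*j^4 + 2.4296*j^3 + 10.6546*j^2 - 18.271*j + 7.7972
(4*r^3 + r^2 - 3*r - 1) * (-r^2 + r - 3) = -4*r^5 + 3*r^4 - 8*r^3 - 5*r^2 + 8*r + 3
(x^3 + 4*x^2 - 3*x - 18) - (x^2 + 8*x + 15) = x^3 + 3*x^2 - 11*x - 33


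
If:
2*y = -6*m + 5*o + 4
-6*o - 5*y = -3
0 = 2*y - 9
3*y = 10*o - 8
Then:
No Solution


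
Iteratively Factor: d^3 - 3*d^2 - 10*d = (d - 5)*(d^2 + 2*d) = d*(d - 5)*(d + 2)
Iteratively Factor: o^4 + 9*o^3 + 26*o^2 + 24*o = (o + 3)*(o^3 + 6*o^2 + 8*o) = (o + 2)*(o + 3)*(o^2 + 4*o) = o*(o + 2)*(o + 3)*(o + 4)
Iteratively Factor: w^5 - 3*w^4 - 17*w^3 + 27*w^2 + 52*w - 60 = (w + 2)*(w^4 - 5*w^3 - 7*w^2 + 41*w - 30) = (w - 1)*(w + 2)*(w^3 - 4*w^2 - 11*w + 30) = (w - 1)*(w + 2)*(w + 3)*(w^2 - 7*w + 10) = (w - 2)*(w - 1)*(w + 2)*(w + 3)*(w - 5)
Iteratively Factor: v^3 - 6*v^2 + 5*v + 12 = (v - 4)*(v^2 - 2*v - 3) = (v - 4)*(v - 3)*(v + 1)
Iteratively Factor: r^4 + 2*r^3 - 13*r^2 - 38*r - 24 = (r - 4)*(r^3 + 6*r^2 + 11*r + 6) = (r - 4)*(r + 2)*(r^2 + 4*r + 3) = (r - 4)*(r + 1)*(r + 2)*(r + 3)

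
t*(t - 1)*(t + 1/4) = t^3 - 3*t^2/4 - t/4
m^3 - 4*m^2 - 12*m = m*(m - 6)*(m + 2)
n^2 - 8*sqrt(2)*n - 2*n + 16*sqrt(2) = (n - 2)*(n - 8*sqrt(2))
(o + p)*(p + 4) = o*p + 4*o + p^2 + 4*p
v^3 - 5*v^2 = v^2*(v - 5)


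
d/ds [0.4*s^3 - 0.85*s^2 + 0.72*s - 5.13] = 1.2*s^2 - 1.7*s + 0.72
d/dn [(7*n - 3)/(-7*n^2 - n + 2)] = (-49*n^2 - 7*n + (7*n - 3)*(14*n + 1) + 14)/(7*n^2 + n - 2)^2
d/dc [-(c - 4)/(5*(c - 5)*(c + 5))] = (c^2 - 8*c + 25)/(5*(c^4 - 50*c^2 + 625))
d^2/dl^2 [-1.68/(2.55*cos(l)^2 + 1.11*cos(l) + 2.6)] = (43.6968*(1 - cos(l)^2)^2 + 14.26572*cos(l)^3 - 20.635272*cos(l)^2 - 33.37992*cos(l) - 25.559856)/(2.55*cos(l)^2 + 1.11*cos(l) + 2.6)^3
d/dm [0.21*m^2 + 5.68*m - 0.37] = 0.42*m + 5.68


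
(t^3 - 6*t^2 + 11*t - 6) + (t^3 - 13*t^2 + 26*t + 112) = 2*t^3 - 19*t^2 + 37*t + 106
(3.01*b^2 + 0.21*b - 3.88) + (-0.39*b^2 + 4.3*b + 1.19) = 2.62*b^2 + 4.51*b - 2.69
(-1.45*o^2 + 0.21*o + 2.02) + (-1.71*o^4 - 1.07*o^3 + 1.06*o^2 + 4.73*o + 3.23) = -1.71*o^4 - 1.07*o^3 - 0.39*o^2 + 4.94*o + 5.25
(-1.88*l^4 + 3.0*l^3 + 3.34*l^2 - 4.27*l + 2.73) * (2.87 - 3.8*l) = 7.144*l^5 - 16.7956*l^4 - 4.082*l^3 + 25.8118*l^2 - 22.6289*l + 7.8351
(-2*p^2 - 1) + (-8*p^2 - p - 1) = -10*p^2 - p - 2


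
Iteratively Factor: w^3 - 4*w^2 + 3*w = (w - 3)*(w^2 - w) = (w - 3)*(w - 1)*(w)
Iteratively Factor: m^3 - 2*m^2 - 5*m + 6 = (m + 2)*(m^2 - 4*m + 3) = (m - 3)*(m + 2)*(m - 1)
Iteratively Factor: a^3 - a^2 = (a)*(a^2 - a) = a*(a - 1)*(a)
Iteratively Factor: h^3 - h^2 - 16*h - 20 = (h + 2)*(h^2 - 3*h - 10) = (h - 5)*(h + 2)*(h + 2)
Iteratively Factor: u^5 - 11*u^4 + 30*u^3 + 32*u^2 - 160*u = (u - 4)*(u^4 - 7*u^3 + 2*u^2 + 40*u) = (u - 4)*(u + 2)*(u^3 - 9*u^2 + 20*u) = (u - 4)^2*(u + 2)*(u^2 - 5*u) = (u - 5)*(u - 4)^2*(u + 2)*(u)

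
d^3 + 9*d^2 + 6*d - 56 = (d - 2)*(d + 4)*(d + 7)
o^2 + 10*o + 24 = (o + 4)*(o + 6)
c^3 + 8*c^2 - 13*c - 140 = (c - 4)*(c + 5)*(c + 7)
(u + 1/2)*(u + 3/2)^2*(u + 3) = u^4 + 13*u^3/2 + 57*u^2/4 + 99*u/8 + 27/8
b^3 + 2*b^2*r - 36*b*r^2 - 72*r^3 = (b - 6*r)*(b + 2*r)*(b + 6*r)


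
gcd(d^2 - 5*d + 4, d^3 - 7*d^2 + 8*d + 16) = d - 4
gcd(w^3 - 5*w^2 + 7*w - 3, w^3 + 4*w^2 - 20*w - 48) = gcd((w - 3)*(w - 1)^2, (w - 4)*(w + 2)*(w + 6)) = 1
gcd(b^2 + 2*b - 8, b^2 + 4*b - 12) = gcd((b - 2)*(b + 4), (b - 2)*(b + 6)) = b - 2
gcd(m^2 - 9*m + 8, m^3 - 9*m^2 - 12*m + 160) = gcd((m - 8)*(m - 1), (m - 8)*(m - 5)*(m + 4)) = m - 8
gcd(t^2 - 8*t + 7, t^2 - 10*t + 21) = t - 7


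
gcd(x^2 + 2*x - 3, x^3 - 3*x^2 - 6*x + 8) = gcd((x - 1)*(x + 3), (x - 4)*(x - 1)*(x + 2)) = x - 1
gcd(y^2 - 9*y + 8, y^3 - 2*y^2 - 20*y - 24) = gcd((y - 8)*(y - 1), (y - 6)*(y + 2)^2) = 1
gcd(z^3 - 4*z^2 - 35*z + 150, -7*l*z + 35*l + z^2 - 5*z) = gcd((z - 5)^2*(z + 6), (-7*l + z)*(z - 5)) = z - 5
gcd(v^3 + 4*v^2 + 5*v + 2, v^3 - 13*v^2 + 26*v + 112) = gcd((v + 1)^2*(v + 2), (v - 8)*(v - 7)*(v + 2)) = v + 2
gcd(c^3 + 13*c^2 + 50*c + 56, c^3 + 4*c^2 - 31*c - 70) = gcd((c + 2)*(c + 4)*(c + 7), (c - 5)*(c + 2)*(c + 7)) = c^2 + 9*c + 14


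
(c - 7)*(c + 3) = c^2 - 4*c - 21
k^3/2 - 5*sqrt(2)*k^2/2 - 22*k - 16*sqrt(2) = (k/2 + sqrt(2))*(k - 8*sqrt(2))*(k + sqrt(2))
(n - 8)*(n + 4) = n^2 - 4*n - 32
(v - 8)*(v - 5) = v^2 - 13*v + 40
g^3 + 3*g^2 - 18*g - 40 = (g - 4)*(g + 2)*(g + 5)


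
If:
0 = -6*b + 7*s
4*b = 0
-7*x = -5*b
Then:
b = 0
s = 0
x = 0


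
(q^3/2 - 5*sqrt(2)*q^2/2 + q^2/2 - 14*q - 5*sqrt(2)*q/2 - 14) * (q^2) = q^5/2 - 5*sqrt(2)*q^4/2 + q^4/2 - 14*q^3 - 5*sqrt(2)*q^3/2 - 14*q^2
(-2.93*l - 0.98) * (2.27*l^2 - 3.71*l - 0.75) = -6.6511*l^3 + 8.6457*l^2 + 5.8333*l + 0.735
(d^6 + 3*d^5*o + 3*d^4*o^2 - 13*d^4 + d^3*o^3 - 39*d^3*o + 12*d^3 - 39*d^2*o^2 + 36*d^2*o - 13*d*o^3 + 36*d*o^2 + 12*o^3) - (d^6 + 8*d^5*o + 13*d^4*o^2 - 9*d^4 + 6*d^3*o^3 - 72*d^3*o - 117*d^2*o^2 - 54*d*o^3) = -5*d^5*o - 10*d^4*o^2 - 4*d^4 - 5*d^3*o^3 + 33*d^3*o + 12*d^3 + 78*d^2*o^2 + 36*d^2*o + 41*d*o^3 + 36*d*o^2 + 12*o^3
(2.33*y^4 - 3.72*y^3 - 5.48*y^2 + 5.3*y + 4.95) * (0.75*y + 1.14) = 1.7475*y^5 - 0.1338*y^4 - 8.3508*y^3 - 2.2722*y^2 + 9.7545*y + 5.643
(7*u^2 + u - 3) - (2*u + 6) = 7*u^2 - u - 9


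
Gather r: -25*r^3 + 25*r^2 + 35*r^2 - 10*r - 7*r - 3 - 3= -25*r^3 + 60*r^2 - 17*r - 6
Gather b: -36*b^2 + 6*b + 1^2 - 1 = -36*b^2 + 6*b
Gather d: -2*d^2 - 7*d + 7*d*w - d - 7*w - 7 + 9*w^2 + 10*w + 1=-2*d^2 + d*(7*w - 8) + 9*w^2 + 3*w - 6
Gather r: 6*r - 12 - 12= 6*r - 24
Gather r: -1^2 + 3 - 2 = 0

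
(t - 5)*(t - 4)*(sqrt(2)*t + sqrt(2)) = sqrt(2)*t^3 - 8*sqrt(2)*t^2 + 11*sqrt(2)*t + 20*sqrt(2)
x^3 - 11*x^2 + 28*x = x*(x - 7)*(x - 4)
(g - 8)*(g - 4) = g^2 - 12*g + 32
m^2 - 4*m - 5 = (m - 5)*(m + 1)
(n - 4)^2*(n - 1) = n^3 - 9*n^2 + 24*n - 16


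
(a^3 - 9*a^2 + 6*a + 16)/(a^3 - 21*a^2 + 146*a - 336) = (a^2 - a - 2)/(a^2 - 13*a + 42)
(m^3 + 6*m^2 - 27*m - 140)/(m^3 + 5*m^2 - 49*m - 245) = (m^2 - m - 20)/(m^2 - 2*m - 35)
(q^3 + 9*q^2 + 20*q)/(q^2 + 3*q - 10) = q*(q + 4)/(q - 2)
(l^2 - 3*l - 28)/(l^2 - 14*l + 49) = (l + 4)/(l - 7)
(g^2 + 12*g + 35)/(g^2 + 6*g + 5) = (g + 7)/(g + 1)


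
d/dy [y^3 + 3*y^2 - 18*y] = 3*y^2 + 6*y - 18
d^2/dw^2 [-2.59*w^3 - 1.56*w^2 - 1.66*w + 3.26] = -15.54*w - 3.12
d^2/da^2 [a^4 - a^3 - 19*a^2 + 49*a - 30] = 12*a^2 - 6*a - 38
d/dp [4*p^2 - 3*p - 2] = 8*p - 3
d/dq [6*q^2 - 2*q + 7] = 12*q - 2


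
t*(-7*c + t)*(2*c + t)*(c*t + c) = -14*c^3*t^2 - 14*c^3*t - 5*c^2*t^3 - 5*c^2*t^2 + c*t^4 + c*t^3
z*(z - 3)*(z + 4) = z^3 + z^2 - 12*z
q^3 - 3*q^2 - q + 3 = (q - 3)*(q - 1)*(q + 1)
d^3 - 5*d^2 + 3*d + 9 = (d - 3)^2*(d + 1)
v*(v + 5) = v^2 + 5*v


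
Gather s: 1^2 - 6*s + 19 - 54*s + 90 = 110 - 60*s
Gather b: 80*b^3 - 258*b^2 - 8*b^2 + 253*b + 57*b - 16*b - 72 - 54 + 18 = 80*b^3 - 266*b^2 + 294*b - 108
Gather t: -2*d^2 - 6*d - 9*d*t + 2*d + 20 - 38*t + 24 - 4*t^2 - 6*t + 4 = -2*d^2 - 4*d - 4*t^2 + t*(-9*d - 44) + 48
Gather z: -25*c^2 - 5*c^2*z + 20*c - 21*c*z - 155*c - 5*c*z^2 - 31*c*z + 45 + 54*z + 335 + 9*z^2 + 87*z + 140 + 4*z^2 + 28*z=-25*c^2 - 135*c + z^2*(13 - 5*c) + z*(-5*c^2 - 52*c + 169) + 520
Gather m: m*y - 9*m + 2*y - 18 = m*(y - 9) + 2*y - 18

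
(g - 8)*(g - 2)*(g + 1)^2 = g^4 - 8*g^3 - 3*g^2 + 22*g + 16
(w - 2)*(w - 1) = w^2 - 3*w + 2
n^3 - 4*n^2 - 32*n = n*(n - 8)*(n + 4)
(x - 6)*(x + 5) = x^2 - x - 30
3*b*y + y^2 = y*(3*b + y)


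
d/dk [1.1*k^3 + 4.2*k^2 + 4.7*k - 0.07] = 3.3*k^2 + 8.4*k + 4.7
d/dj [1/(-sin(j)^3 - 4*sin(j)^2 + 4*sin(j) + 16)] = (3*sin(j)^2 + 8*sin(j) - 4)*cos(j)/(sin(j)^3 + 4*sin(j)^2 - 4*sin(j) - 16)^2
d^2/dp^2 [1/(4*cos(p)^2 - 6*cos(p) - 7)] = 2*(32*sin(p)^4 - 90*sin(p)^2 + 24*cos(p) - 9*cos(3*p) - 6)/(4*sin(p)^2 + 6*cos(p) + 3)^3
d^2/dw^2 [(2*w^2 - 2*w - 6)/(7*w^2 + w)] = 4*(-56*w^3 - 441*w^2 - 63*w - 3)/(w^3*(343*w^3 + 147*w^2 + 21*w + 1))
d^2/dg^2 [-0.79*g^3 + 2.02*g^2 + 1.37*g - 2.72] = 4.04 - 4.74*g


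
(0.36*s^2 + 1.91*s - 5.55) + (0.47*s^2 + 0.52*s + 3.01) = 0.83*s^2 + 2.43*s - 2.54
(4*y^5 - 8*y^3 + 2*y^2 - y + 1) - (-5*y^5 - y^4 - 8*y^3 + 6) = 9*y^5 + y^4 + 2*y^2 - y - 5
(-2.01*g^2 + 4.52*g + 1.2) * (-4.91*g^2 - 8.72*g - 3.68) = 9.8691*g^4 - 4.666*g^3 - 37.9096*g^2 - 27.0976*g - 4.416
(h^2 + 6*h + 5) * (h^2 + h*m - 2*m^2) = h^4 + h^3*m + 6*h^3 - 2*h^2*m^2 + 6*h^2*m + 5*h^2 - 12*h*m^2 + 5*h*m - 10*m^2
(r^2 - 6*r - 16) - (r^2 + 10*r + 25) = -16*r - 41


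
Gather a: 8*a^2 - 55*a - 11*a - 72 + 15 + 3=8*a^2 - 66*a - 54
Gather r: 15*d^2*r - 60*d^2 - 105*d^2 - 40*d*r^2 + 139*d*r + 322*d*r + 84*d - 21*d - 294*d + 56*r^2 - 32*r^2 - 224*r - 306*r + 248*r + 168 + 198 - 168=-165*d^2 - 231*d + r^2*(24 - 40*d) + r*(15*d^2 + 461*d - 282) + 198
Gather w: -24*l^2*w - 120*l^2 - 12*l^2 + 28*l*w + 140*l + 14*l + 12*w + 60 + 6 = -132*l^2 + 154*l + w*(-24*l^2 + 28*l + 12) + 66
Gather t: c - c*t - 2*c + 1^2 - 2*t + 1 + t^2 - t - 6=-c + t^2 + t*(-c - 3) - 4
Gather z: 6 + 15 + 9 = 30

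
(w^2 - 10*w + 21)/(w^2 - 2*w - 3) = (w - 7)/(w + 1)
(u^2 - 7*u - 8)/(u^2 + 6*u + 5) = (u - 8)/(u + 5)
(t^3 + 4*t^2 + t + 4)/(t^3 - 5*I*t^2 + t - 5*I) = (t + 4)/(t - 5*I)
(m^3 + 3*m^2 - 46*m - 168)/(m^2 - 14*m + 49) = (m^2 + 10*m + 24)/(m - 7)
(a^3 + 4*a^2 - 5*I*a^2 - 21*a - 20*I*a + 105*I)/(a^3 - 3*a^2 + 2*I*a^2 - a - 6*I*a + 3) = (a^2 + a*(7 - 5*I) - 35*I)/(a^2 + 2*I*a - 1)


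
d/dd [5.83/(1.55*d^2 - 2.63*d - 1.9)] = (15.3329 - 18.073*d)/(-1.55*d^2 + 2.63*d + 1.9)^2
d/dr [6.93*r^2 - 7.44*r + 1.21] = 13.86*r - 7.44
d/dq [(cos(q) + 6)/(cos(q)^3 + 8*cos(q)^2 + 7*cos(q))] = 2*(cos(q)^3 + 13*cos(q)^2 + 48*cos(q) + 21)*sin(q)/((cos(q) + 1)^2*(cos(q) + 7)^2*cos(q)^2)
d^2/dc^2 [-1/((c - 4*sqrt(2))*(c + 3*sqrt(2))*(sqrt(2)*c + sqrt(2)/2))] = 2*sqrt(2)*(-4*(c - 4*sqrt(2))^2*(c + 3*sqrt(2))^2 - 2*(c - 4*sqrt(2))^2*(c + 3*sqrt(2))*(2*c + 1) - (c - 4*sqrt(2))^2*(2*c + 1)^2 - 2*(c - 4*sqrt(2))*(c + 3*sqrt(2))^2*(2*c + 1) - (c - 4*sqrt(2))*(c + 3*sqrt(2))*(2*c + 1)^2 - (c + 3*sqrt(2))^2*(2*c + 1)^2)/((c - 4*sqrt(2))^3*(c + 3*sqrt(2))^3*(2*c + 1)^3)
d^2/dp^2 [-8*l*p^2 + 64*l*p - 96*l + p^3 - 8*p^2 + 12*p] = -16*l + 6*p - 16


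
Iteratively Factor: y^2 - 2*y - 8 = (y + 2)*(y - 4)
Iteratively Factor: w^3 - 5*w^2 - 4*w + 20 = (w - 5)*(w^2 - 4) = (w - 5)*(w - 2)*(w + 2)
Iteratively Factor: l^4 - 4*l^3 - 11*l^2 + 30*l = (l - 5)*(l^3 + l^2 - 6*l) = (l - 5)*(l + 3)*(l^2 - 2*l) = l*(l - 5)*(l + 3)*(l - 2)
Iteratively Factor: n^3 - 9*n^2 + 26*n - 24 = (n - 2)*(n^2 - 7*n + 12) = (n - 3)*(n - 2)*(n - 4)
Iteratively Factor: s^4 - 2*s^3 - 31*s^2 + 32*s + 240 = (s - 5)*(s^3 + 3*s^2 - 16*s - 48) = (s - 5)*(s + 4)*(s^2 - s - 12) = (s - 5)*(s - 4)*(s + 4)*(s + 3)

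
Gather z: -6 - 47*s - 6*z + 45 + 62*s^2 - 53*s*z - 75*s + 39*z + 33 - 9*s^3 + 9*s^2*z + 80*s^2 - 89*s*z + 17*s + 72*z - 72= -9*s^3 + 142*s^2 - 105*s + z*(9*s^2 - 142*s + 105)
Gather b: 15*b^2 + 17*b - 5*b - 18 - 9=15*b^2 + 12*b - 27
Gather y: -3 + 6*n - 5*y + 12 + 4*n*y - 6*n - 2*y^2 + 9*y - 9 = -2*y^2 + y*(4*n + 4)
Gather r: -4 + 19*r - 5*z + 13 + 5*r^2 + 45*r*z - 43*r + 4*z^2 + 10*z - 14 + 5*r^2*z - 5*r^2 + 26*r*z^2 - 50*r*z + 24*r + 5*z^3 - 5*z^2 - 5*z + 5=5*r^2*z + r*(26*z^2 - 5*z) + 5*z^3 - z^2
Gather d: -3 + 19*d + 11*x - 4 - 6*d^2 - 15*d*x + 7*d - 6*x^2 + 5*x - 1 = -6*d^2 + d*(26 - 15*x) - 6*x^2 + 16*x - 8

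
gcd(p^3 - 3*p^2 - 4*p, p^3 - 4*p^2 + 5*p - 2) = 1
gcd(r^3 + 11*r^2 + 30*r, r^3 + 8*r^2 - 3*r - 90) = r^2 + 11*r + 30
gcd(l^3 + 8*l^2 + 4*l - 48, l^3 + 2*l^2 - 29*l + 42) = l - 2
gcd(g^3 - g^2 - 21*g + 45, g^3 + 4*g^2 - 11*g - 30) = g^2 + 2*g - 15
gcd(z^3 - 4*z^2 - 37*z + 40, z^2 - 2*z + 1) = z - 1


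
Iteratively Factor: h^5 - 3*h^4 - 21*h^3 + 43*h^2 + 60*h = (h + 1)*(h^4 - 4*h^3 - 17*h^2 + 60*h) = h*(h + 1)*(h^3 - 4*h^2 - 17*h + 60) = h*(h - 3)*(h + 1)*(h^2 - h - 20) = h*(h - 5)*(h - 3)*(h + 1)*(h + 4)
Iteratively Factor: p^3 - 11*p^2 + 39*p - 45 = (p - 3)*(p^2 - 8*p + 15) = (p - 3)^2*(p - 5)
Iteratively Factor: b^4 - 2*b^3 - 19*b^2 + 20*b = (b)*(b^3 - 2*b^2 - 19*b + 20) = b*(b - 5)*(b^2 + 3*b - 4) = b*(b - 5)*(b + 4)*(b - 1)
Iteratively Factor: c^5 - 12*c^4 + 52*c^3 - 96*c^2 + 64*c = (c)*(c^4 - 12*c^3 + 52*c^2 - 96*c + 64) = c*(c - 4)*(c^3 - 8*c^2 + 20*c - 16) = c*(c - 4)*(c - 2)*(c^2 - 6*c + 8) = c*(c - 4)*(c - 2)^2*(c - 4)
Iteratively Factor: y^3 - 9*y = (y - 3)*(y^2 + 3*y) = (y - 3)*(y + 3)*(y)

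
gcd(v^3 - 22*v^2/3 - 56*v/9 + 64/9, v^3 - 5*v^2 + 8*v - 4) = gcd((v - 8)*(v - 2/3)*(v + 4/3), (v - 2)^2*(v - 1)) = 1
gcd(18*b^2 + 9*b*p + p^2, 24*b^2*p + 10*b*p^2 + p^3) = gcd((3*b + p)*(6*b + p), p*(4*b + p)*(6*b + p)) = 6*b + p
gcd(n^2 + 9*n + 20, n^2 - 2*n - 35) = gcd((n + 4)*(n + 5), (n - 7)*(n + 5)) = n + 5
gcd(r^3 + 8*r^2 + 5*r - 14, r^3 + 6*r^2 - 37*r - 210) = r + 7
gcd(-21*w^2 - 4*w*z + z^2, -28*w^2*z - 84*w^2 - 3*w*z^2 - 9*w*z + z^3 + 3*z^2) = -7*w + z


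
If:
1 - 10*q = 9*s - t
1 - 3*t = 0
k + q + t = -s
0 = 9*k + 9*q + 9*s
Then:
No Solution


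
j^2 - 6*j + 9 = (j - 3)^2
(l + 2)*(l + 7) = l^2 + 9*l + 14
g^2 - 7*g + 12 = (g - 4)*(g - 3)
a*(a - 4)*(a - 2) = a^3 - 6*a^2 + 8*a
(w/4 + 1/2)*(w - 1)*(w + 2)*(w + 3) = w^4/4 + 3*w^3/2 + 9*w^2/4 - w - 3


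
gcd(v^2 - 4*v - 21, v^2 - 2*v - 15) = v + 3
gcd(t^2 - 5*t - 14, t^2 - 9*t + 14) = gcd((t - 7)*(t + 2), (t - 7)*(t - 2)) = t - 7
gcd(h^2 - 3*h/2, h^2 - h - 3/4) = h - 3/2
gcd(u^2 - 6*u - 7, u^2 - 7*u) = u - 7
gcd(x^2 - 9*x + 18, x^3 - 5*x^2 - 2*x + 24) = x - 3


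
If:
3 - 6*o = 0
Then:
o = 1/2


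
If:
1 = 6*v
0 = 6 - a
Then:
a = 6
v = 1/6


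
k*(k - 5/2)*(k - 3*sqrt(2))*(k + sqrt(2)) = k^4 - 2*sqrt(2)*k^3 - 5*k^3/2 - 6*k^2 + 5*sqrt(2)*k^2 + 15*k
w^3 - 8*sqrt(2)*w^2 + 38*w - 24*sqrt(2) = (w - 4*sqrt(2))*(w - 3*sqrt(2))*(w - sqrt(2))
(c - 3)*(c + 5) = c^2 + 2*c - 15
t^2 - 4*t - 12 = (t - 6)*(t + 2)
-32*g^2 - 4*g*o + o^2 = (-8*g + o)*(4*g + o)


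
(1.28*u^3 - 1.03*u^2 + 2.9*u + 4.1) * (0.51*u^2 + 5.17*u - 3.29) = 0.6528*u^5 + 6.0923*u^4 - 8.0573*u^3 + 20.4727*u^2 + 11.656*u - 13.489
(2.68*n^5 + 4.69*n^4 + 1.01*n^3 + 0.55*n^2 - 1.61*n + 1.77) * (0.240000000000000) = 0.6432*n^5 + 1.1256*n^4 + 0.2424*n^3 + 0.132*n^2 - 0.3864*n + 0.4248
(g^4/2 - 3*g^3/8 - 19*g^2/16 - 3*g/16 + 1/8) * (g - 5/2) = g^5/2 - 13*g^4/8 - g^3/4 + 89*g^2/32 + 19*g/32 - 5/16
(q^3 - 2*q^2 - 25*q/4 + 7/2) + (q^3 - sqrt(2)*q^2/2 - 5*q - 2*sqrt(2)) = 2*q^3 - 2*q^2 - sqrt(2)*q^2/2 - 45*q/4 - 2*sqrt(2) + 7/2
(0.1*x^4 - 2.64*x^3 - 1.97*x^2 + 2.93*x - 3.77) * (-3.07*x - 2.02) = -0.307*x^5 + 7.9028*x^4 + 11.3807*x^3 - 5.0157*x^2 + 5.6553*x + 7.6154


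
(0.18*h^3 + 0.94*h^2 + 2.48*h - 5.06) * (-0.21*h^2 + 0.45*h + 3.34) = -0.0378*h^5 - 0.1164*h^4 + 0.5034*h^3 + 5.3182*h^2 + 6.0062*h - 16.9004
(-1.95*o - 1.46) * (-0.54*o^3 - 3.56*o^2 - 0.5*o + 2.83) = 1.053*o^4 + 7.7304*o^3 + 6.1726*o^2 - 4.7885*o - 4.1318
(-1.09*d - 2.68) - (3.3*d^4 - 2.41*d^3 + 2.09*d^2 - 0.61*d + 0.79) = -3.3*d^4 + 2.41*d^3 - 2.09*d^2 - 0.48*d - 3.47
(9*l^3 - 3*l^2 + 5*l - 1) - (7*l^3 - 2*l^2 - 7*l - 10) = 2*l^3 - l^2 + 12*l + 9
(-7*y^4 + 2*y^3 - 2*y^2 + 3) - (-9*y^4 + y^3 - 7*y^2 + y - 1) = 2*y^4 + y^3 + 5*y^2 - y + 4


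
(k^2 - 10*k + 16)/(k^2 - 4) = (k - 8)/(k + 2)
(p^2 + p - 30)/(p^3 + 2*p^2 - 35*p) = (p + 6)/(p*(p + 7))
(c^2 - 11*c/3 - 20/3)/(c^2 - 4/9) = 3*(3*c^2 - 11*c - 20)/(9*c^2 - 4)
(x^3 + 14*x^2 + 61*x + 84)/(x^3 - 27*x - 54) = (x^2 + 11*x + 28)/(x^2 - 3*x - 18)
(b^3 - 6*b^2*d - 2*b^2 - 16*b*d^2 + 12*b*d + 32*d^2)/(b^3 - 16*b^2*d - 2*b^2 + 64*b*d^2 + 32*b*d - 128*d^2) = (b + 2*d)/(b - 8*d)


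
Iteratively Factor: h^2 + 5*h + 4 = (h + 1)*(h + 4)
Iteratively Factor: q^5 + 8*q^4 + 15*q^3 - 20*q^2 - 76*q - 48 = (q + 3)*(q^4 + 5*q^3 - 20*q - 16) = (q + 2)*(q + 3)*(q^3 + 3*q^2 - 6*q - 8) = (q - 2)*(q + 2)*(q + 3)*(q^2 + 5*q + 4) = (q - 2)*(q + 2)*(q + 3)*(q + 4)*(q + 1)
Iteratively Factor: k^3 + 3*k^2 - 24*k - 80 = (k - 5)*(k^2 + 8*k + 16) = (k - 5)*(k + 4)*(k + 4)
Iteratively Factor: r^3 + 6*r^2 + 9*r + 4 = (r + 4)*(r^2 + 2*r + 1) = (r + 1)*(r + 4)*(r + 1)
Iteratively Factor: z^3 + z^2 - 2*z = (z - 1)*(z^2 + 2*z) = (z - 1)*(z + 2)*(z)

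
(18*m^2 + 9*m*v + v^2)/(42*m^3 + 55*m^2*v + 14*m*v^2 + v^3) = (3*m + v)/(7*m^2 + 8*m*v + v^2)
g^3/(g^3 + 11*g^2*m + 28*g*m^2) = g^2/(g^2 + 11*g*m + 28*m^2)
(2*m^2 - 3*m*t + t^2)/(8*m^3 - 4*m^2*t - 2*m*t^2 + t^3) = (-m + t)/(-4*m^2 + t^2)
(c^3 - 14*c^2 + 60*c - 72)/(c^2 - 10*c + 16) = (c^2 - 12*c + 36)/(c - 8)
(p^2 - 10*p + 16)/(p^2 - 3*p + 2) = (p - 8)/(p - 1)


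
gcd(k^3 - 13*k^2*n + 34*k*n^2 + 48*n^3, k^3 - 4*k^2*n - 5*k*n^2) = k + n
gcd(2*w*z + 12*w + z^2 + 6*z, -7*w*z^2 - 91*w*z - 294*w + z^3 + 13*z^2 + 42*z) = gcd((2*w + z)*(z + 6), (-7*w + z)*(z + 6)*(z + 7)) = z + 6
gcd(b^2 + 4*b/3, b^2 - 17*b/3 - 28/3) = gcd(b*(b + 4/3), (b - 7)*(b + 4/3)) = b + 4/3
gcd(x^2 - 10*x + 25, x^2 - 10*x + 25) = x^2 - 10*x + 25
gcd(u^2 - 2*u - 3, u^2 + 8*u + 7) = u + 1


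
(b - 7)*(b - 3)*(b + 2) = b^3 - 8*b^2 + b + 42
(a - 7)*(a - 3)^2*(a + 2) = a^4 - 11*a^3 + 25*a^2 + 39*a - 126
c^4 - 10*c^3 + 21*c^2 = c^2*(c - 7)*(c - 3)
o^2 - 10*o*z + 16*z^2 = (o - 8*z)*(o - 2*z)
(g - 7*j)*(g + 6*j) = g^2 - g*j - 42*j^2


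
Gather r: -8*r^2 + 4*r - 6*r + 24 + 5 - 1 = -8*r^2 - 2*r + 28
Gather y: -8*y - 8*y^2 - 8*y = -8*y^2 - 16*y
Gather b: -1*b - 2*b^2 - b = -2*b^2 - 2*b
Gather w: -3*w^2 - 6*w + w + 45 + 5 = -3*w^2 - 5*w + 50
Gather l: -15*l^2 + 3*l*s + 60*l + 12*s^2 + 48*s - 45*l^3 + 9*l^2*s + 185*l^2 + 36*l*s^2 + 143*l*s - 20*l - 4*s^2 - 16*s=-45*l^3 + l^2*(9*s + 170) + l*(36*s^2 + 146*s + 40) + 8*s^2 + 32*s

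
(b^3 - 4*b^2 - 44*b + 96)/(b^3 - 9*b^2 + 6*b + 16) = (b + 6)/(b + 1)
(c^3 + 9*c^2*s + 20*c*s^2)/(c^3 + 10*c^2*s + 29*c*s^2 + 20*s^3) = c/(c + s)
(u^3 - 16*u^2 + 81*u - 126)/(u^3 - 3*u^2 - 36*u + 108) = (u - 7)/(u + 6)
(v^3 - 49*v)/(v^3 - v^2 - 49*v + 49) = v/(v - 1)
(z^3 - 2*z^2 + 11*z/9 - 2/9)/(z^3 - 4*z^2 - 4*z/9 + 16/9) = (3*z^2 - 4*z + 1)/(3*z^2 - 10*z - 8)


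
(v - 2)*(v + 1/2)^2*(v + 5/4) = v^4 + v^3/4 - 3*v^2 - 43*v/16 - 5/8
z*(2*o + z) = 2*o*z + z^2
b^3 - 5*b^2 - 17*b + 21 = (b - 7)*(b - 1)*(b + 3)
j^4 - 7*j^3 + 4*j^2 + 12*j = j*(j - 6)*(j - 2)*(j + 1)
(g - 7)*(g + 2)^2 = g^3 - 3*g^2 - 24*g - 28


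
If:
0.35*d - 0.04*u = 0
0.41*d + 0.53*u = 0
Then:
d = 0.00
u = 0.00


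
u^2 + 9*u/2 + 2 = (u + 1/2)*(u + 4)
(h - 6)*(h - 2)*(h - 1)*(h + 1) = h^4 - 8*h^3 + 11*h^2 + 8*h - 12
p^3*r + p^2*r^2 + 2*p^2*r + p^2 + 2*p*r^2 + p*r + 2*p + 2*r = (p + 2)*(p + r)*(p*r + 1)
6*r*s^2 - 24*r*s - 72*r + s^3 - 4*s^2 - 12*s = (6*r + s)*(s - 6)*(s + 2)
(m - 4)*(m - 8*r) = m^2 - 8*m*r - 4*m + 32*r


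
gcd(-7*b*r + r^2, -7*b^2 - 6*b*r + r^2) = -7*b + r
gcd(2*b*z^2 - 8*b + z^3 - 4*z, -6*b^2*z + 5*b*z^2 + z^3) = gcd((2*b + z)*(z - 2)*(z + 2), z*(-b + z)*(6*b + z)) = 1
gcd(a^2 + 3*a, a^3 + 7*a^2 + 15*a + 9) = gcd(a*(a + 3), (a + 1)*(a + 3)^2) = a + 3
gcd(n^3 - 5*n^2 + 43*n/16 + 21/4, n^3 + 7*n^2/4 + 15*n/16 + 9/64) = n + 3/4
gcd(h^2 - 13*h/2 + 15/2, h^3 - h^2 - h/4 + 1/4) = 1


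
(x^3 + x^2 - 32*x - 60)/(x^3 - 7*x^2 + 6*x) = (x^2 + 7*x + 10)/(x*(x - 1))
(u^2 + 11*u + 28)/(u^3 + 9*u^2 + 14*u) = (u + 4)/(u*(u + 2))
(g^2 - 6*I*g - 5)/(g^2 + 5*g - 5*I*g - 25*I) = (g - I)/(g + 5)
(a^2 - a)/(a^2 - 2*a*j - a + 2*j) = a/(a - 2*j)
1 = 1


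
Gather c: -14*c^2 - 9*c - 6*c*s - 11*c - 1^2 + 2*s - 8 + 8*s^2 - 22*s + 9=-14*c^2 + c*(-6*s - 20) + 8*s^2 - 20*s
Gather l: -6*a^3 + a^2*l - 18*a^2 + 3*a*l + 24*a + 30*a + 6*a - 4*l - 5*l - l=-6*a^3 - 18*a^2 + 60*a + l*(a^2 + 3*a - 10)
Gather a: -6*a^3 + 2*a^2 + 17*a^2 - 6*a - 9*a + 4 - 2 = -6*a^3 + 19*a^2 - 15*a + 2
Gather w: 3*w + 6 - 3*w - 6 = 0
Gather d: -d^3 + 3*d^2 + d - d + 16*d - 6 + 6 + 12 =-d^3 + 3*d^2 + 16*d + 12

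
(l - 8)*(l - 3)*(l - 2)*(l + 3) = l^4 - 10*l^3 + 7*l^2 + 90*l - 144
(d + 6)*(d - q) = d^2 - d*q + 6*d - 6*q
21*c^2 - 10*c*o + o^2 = (-7*c + o)*(-3*c + o)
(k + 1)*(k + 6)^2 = k^3 + 13*k^2 + 48*k + 36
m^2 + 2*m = m*(m + 2)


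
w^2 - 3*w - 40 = (w - 8)*(w + 5)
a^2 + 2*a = a*(a + 2)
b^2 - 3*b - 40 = (b - 8)*(b + 5)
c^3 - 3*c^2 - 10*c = c*(c - 5)*(c + 2)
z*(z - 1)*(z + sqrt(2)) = z^3 - z^2 + sqrt(2)*z^2 - sqrt(2)*z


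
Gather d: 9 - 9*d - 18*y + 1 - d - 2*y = -10*d - 20*y + 10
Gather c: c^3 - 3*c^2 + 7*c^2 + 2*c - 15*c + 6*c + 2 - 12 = c^3 + 4*c^2 - 7*c - 10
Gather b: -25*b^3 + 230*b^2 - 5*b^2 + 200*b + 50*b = -25*b^3 + 225*b^2 + 250*b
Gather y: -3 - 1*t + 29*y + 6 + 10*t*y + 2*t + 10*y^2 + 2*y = t + 10*y^2 + y*(10*t + 31) + 3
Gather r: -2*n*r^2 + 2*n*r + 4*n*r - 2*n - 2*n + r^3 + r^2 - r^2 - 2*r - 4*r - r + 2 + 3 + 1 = -2*n*r^2 - 4*n + r^3 + r*(6*n - 7) + 6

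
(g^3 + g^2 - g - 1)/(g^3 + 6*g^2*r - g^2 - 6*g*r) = (g^2 + 2*g + 1)/(g*(g + 6*r))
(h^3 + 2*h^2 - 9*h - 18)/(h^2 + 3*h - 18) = (h^2 + 5*h + 6)/(h + 6)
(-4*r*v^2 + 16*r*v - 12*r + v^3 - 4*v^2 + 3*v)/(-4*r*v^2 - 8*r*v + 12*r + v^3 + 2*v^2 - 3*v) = (v - 3)/(v + 3)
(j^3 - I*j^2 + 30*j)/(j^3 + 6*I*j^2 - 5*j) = (j - 6*I)/(j + I)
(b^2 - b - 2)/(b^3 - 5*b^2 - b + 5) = (b - 2)/(b^2 - 6*b + 5)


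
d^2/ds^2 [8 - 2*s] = 0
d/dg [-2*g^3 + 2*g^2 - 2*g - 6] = -6*g^2 + 4*g - 2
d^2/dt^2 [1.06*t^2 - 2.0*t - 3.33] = 2.12000000000000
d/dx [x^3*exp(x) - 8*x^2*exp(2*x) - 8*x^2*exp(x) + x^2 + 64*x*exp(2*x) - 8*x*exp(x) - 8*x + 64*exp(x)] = x^3*exp(x) - 16*x^2*exp(2*x) - 5*x^2*exp(x) + 112*x*exp(2*x) - 24*x*exp(x) + 2*x + 64*exp(2*x) + 56*exp(x) - 8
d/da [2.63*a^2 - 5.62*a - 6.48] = 5.26*a - 5.62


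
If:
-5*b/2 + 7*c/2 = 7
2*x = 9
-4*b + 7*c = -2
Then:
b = -16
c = -66/7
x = 9/2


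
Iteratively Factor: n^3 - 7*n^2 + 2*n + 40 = (n + 2)*(n^2 - 9*n + 20) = (n - 5)*(n + 2)*(n - 4)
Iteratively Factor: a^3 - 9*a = (a - 3)*(a^2 + 3*a) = a*(a - 3)*(a + 3)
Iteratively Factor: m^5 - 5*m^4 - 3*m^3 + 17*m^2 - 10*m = (m + 2)*(m^4 - 7*m^3 + 11*m^2 - 5*m) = (m - 1)*(m + 2)*(m^3 - 6*m^2 + 5*m) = (m - 1)^2*(m + 2)*(m^2 - 5*m) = (m - 5)*(m - 1)^2*(m + 2)*(m)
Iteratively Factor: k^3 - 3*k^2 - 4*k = (k)*(k^2 - 3*k - 4) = k*(k + 1)*(k - 4)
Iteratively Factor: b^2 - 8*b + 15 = (b - 3)*(b - 5)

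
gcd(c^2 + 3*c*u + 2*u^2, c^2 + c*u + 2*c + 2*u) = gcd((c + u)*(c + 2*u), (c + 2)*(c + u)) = c + u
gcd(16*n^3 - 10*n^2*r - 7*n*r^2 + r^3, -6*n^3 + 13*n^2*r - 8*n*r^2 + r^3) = -n + r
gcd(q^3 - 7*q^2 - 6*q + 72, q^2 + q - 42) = q - 6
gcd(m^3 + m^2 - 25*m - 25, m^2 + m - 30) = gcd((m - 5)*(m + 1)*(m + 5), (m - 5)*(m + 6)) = m - 5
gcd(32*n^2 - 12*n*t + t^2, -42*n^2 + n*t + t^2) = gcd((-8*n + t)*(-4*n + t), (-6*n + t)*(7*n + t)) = 1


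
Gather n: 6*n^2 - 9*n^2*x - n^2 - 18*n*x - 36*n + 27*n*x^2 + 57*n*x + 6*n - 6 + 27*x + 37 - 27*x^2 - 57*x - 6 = n^2*(5 - 9*x) + n*(27*x^2 + 39*x - 30) - 27*x^2 - 30*x + 25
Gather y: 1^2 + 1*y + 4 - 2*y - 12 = -y - 7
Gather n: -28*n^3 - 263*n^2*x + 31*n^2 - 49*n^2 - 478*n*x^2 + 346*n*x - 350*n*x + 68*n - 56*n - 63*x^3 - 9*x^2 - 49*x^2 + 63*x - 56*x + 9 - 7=-28*n^3 + n^2*(-263*x - 18) + n*(-478*x^2 - 4*x + 12) - 63*x^3 - 58*x^2 + 7*x + 2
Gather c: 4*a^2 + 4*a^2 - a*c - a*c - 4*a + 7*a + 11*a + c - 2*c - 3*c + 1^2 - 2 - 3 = 8*a^2 + 14*a + c*(-2*a - 4) - 4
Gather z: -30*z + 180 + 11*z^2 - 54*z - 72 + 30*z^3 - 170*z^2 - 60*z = 30*z^3 - 159*z^2 - 144*z + 108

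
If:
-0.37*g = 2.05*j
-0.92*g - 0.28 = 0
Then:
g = -0.30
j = 0.05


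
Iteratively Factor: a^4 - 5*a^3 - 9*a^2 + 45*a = (a + 3)*(a^3 - 8*a^2 + 15*a) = (a - 5)*(a + 3)*(a^2 - 3*a) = (a - 5)*(a - 3)*(a + 3)*(a)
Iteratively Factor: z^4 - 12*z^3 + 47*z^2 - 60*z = (z - 3)*(z^3 - 9*z^2 + 20*z) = z*(z - 3)*(z^2 - 9*z + 20) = z*(z - 5)*(z - 3)*(z - 4)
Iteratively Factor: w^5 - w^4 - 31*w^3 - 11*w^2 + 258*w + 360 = (w + 3)*(w^4 - 4*w^3 - 19*w^2 + 46*w + 120) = (w - 4)*(w + 3)*(w^3 - 19*w - 30) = (w - 4)*(w + 3)^2*(w^2 - 3*w - 10) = (w - 5)*(w - 4)*(w + 3)^2*(w + 2)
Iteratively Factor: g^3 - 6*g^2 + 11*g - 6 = (g - 2)*(g^2 - 4*g + 3) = (g - 3)*(g - 2)*(g - 1)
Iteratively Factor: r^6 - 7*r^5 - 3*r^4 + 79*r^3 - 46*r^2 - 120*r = (r + 1)*(r^5 - 8*r^4 + 5*r^3 + 74*r^2 - 120*r) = r*(r + 1)*(r^4 - 8*r^3 + 5*r^2 + 74*r - 120) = r*(r + 1)*(r + 3)*(r^3 - 11*r^2 + 38*r - 40) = r*(r - 4)*(r + 1)*(r + 3)*(r^2 - 7*r + 10) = r*(r - 4)*(r - 2)*(r + 1)*(r + 3)*(r - 5)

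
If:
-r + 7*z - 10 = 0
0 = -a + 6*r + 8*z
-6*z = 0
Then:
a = -60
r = -10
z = 0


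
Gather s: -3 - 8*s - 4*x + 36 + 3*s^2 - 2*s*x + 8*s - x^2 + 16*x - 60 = 3*s^2 - 2*s*x - x^2 + 12*x - 27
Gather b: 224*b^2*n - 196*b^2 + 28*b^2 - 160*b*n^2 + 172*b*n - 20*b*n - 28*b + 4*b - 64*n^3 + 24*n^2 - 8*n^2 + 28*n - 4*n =b^2*(224*n - 168) + b*(-160*n^2 + 152*n - 24) - 64*n^3 + 16*n^2 + 24*n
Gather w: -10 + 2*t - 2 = 2*t - 12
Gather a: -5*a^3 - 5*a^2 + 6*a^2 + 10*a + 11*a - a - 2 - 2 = -5*a^3 + a^2 + 20*a - 4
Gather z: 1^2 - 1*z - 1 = -z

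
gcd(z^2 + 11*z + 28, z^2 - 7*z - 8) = 1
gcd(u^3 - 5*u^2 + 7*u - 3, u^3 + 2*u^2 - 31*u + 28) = u - 1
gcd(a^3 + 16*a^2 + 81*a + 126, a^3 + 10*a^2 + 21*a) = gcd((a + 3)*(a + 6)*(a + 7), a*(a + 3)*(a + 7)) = a^2 + 10*a + 21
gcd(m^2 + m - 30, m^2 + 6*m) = m + 6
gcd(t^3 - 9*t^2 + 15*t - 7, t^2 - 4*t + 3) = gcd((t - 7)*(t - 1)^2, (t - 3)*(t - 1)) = t - 1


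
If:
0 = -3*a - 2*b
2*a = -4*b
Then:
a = 0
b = 0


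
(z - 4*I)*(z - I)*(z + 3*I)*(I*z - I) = I*z^4 + 2*z^3 - I*z^3 - 2*z^2 + 11*I*z^2 + 12*z - 11*I*z - 12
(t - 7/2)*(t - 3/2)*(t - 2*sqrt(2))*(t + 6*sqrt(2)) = t^4 - 5*t^3 + 4*sqrt(2)*t^3 - 20*sqrt(2)*t^2 - 75*t^2/4 + 21*sqrt(2)*t + 120*t - 126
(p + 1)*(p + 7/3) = p^2 + 10*p/3 + 7/3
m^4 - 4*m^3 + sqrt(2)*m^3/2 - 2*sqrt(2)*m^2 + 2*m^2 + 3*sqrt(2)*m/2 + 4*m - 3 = (m - 3)*(m - 1)*(m - sqrt(2)/2)*(m + sqrt(2))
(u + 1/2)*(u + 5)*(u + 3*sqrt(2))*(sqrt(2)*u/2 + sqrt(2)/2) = sqrt(2)*u^4/2 + 3*u^3 + 13*sqrt(2)*u^3/4 + 4*sqrt(2)*u^2 + 39*u^2/2 + 5*sqrt(2)*u/4 + 24*u + 15/2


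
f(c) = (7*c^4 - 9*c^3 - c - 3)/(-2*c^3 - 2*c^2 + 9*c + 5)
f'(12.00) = -3.38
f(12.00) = -35.69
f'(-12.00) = -3.25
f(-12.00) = 52.43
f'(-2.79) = 167.63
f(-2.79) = 79.85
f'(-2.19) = 387.29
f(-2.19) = -77.30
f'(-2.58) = 973.65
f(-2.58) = 164.98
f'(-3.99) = 5.70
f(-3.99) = 36.50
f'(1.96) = 62958.62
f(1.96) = -299.00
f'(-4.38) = 2.40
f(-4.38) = 35.00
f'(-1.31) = 14.55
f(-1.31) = -6.84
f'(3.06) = -1.62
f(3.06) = -8.04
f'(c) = (6*c^2 + 4*c - 9)*(7*c^4 - 9*c^3 - c - 3)/(-2*c^3 - 2*c^2 + 9*c + 5)^2 + (28*c^3 - 27*c^2 - 1)/(-2*c^3 - 2*c^2 + 9*c + 5)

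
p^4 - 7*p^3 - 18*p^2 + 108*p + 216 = (p - 6)^2*(p + 2)*(p + 3)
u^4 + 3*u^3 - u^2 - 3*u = u*(u - 1)*(u + 1)*(u + 3)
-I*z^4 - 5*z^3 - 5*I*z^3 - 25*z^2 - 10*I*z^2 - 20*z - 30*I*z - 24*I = (z + 4)*(z - 6*I)*(z + I)*(-I*z - I)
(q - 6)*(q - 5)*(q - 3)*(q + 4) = q^4 - 10*q^3 + 7*q^2 + 162*q - 360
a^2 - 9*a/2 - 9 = (a - 6)*(a + 3/2)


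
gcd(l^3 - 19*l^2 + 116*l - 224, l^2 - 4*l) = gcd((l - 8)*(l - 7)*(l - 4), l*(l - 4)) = l - 4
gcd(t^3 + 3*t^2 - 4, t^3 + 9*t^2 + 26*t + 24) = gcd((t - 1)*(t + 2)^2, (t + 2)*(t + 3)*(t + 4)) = t + 2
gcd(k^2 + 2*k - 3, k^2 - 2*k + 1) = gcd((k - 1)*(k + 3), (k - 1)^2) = k - 1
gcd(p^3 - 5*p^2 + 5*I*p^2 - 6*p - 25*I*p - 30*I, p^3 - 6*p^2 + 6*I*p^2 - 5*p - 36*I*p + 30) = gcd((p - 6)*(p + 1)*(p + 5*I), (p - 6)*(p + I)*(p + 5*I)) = p^2 + p*(-6 + 5*I) - 30*I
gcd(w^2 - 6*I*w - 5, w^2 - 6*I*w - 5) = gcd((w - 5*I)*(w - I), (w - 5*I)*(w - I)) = w^2 - 6*I*w - 5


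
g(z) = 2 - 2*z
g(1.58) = -1.16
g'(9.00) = -2.00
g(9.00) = -16.00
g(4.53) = -7.06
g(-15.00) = 32.00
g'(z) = -2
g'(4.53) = -2.00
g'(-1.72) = -2.00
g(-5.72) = 13.44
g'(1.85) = -2.00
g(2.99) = -3.98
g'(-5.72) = -2.00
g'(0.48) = -2.00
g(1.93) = -1.86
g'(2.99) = -2.00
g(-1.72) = 5.44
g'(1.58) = -2.00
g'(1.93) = -2.00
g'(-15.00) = -2.00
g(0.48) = 1.04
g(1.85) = -1.70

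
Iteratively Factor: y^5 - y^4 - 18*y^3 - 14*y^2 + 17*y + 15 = (y + 1)*(y^4 - 2*y^3 - 16*y^2 + 2*y + 15) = (y - 1)*(y + 1)*(y^3 - y^2 - 17*y - 15) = (y - 1)*(y + 1)*(y + 3)*(y^2 - 4*y - 5) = (y - 1)*(y + 1)^2*(y + 3)*(y - 5)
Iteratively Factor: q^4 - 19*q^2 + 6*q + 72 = (q - 3)*(q^3 + 3*q^2 - 10*q - 24) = (q - 3)*(q + 2)*(q^2 + q - 12) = (q - 3)*(q + 2)*(q + 4)*(q - 3)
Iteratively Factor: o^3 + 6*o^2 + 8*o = (o + 4)*(o^2 + 2*o) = (o + 2)*(o + 4)*(o)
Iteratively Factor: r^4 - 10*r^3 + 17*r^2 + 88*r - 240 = (r - 4)*(r^3 - 6*r^2 - 7*r + 60) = (r - 4)*(r + 3)*(r^2 - 9*r + 20) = (r - 4)^2*(r + 3)*(r - 5)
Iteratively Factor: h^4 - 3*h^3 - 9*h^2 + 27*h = (h - 3)*(h^3 - 9*h) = (h - 3)^2*(h^2 + 3*h) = (h - 3)^2*(h + 3)*(h)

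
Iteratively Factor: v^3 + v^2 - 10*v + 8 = (v - 2)*(v^2 + 3*v - 4) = (v - 2)*(v + 4)*(v - 1)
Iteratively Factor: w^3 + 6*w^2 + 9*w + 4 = (w + 4)*(w^2 + 2*w + 1) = (w + 1)*(w + 4)*(w + 1)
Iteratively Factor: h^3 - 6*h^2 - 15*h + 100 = (h + 4)*(h^2 - 10*h + 25) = (h - 5)*(h + 4)*(h - 5)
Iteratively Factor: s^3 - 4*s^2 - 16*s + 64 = (s - 4)*(s^2 - 16) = (s - 4)*(s + 4)*(s - 4)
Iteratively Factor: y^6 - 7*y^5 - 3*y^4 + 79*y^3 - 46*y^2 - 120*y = (y - 4)*(y^5 - 3*y^4 - 15*y^3 + 19*y^2 + 30*y) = y*(y - 4)*(y^4 - 3*y^3 - 15*y^2 + 19*y + 30) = y*(y - 4)*(y - 2)*(y^3 - y^2 - 17*y - 15) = y*(y - 5)*(y - 4)*(y - 2)*(y^2 + 4*y + 3) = y*(y - 5)*(y - 4)*(y - 2)*(y + 1)*(y + 3)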